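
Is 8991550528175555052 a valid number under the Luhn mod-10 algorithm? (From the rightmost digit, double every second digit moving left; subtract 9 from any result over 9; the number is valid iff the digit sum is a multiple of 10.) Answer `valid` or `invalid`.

invalid

From the right, keep odd positions and double even positions (subtract 9 from any doubled value over 9):
  doubled (positions 2,4,...): 1 1 1 5 7 1 1 2 9 → sum 28
  kept (positions 1,3,...): 2 0 5 5 1 2 0 5 9 8 → sum 37
Total = 65.
65 mod 10 = 5, so the number is invalid.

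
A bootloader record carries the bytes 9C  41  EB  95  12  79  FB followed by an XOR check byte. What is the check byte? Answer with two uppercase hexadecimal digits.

33

XOR the bytes together:
  start with 0x9C
  0x9C ⊕ 0x41 = 0xDD
  0xDD ⊕ 0xEB = 0x36
  0x36 ⊕ 0x95 = 0xA3
  0xA3 ⊕ 0x12 = 0xB1
  0xB1 ⊕ 0x79 = 0xC8
  0xC8 ⊕ 0xFB = 0x33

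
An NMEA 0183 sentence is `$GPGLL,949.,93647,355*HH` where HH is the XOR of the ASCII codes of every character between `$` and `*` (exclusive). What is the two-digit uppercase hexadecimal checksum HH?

XOR the ASCII codes of the payload characters:
  'G' = 0x47 → acc = 0x47
  'P' = 0x50 → acc = 0x17
  'G' = 0x47 → acc = 0x50
  'L' = 0x4C → acc = 0x1C
  'L' = 0x4C → acc = 0x50
  ',' = 0x2C → acc = 0x7C
  '9' = 0x39 → acc = 0x45
  '4' = 0x34 → acc = 0x71
  '9' = 0x39 → acc = 0x48
  '.' = 0x2E → acc = 0x66
  ',' = 0x2C → acc = 0x4A
  '9' = 0x39 → acc = 0x73
  '3' = 0x33 → acc = 0x40
  '6' = 0x36 → acc = 0x76
  '4' = 0x34 → acc = 0x42
  '7' = 0x37 → acc = 0x75
  ',' = 0x2C → acc = 0x59
  '3' = 0x33 → acc = 0x6A
  '5' = 0x35 → acc = 0x5F
  '5' = 0x35 → acc = 0x6A
Checksum = 0x6A.

6A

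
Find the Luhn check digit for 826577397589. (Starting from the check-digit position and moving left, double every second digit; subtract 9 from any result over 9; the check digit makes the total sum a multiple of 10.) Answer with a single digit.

Partial digits right→left: 9 8 5 7 9 3 7 7 5 6 2 8
Double every second digit counting from the check-digit position (so the 1st, 3rd, 5th, ... of the partial from the right).
  doubled (with −9 where >9): 9 1 9 5 1 4 → sum 29
  kept as-is: 8 7 3 7 6 8 → sum 39
Total = 29 + 39 = 68.
Check digit = (10 − (68 mod 10)) mod 10 = 2.

2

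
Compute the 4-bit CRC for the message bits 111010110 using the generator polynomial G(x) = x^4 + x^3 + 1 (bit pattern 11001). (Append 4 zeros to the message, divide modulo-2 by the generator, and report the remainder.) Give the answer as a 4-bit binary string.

1110

Append 4 zeros: 1110101100000. Divide by 11001 (XOR where the leading bit is 1):
  pos 0: 11101 XOR 11001 = 00100
  pos 2: 10001 XOR 11001 = 01000
  pos 3: 10001 XOR 11001 = 01000
  pos 4: 10000 XOR 11001 = 01001
  pos 5: 10010 XOR 11001 = 01011
  pos 6: 10110 XOR 11001 = 01111
  pos 7: 11110 XOR 11001 = 00111
Remainder (last 4 bits) = 1110. This is the CRC / FCS.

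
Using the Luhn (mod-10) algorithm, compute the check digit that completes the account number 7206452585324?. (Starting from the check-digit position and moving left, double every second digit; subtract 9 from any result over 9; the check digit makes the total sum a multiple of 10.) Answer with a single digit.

Partial digits right→left: 4 2 3 5 8 5 2 5 4 6 0 2 7
Double every second digit counting from the check-digit position (so the 1st, 3rd, 5th, ... of the partial from the right).
  doubled (with −9 where >9): 8 6 7 4 8 0 5 → sum 38
  kept as-is: 2 5 5 5 6 2 → sum 25
Total = 38 + 25 = 63.
Check digit = (10 − (63 mod 10)) mod 10 = 7.

7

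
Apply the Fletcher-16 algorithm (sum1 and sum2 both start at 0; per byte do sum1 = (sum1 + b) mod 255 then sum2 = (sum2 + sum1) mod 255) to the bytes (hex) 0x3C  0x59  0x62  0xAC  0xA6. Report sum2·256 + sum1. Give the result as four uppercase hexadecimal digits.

B94B

Running sums (mod 255):
  after byte 0 (0x3C): sum1=60, sum2=60
  after byte 1 (0x59): sum1=149, sum2=209
  after byte 2 (0x62): sum1=247, sum2=201
  after byte 3 (0xAC): sum1=164, sum2=110
  after byte 4 (0xA6): sum1=75, sum2=185
Checksum = sum2·256 + sum1 = 185·256 + 75 = 47435 = 0xB94B.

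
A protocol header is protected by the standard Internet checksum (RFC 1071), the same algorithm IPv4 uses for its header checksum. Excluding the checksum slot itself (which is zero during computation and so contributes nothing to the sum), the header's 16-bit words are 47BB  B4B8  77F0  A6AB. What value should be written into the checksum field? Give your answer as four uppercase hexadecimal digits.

One's-complement addition (fold any carry out of bit 15 back into bit 0):
  0x47BB + 0xB4B8 = 0x0FC73
  0xFC73 + 0x77F0 = 0x17463 → wrap carry → 0x7464
  0x7464 + 0xA6AB = 0x11B0F → wrap carry → 0x1B10
One's-complement sum = 0x1B10.
Checksum = ~0x1B10 & 0xFFFF = 0xE4EF.

E4EF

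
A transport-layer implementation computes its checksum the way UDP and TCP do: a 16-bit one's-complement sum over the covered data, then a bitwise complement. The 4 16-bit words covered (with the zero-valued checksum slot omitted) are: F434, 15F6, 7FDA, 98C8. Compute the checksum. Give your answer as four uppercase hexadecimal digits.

One's-complement addition (fold any carry out of bit 15 back into bit 0):
  0xF434 + 0x15F6 = 0x10A2A → wrap carry → 0x0A2B
  0x0A2B + 0x7FDA = 0x08A05
  0x8A05 + 0x98C8 = 0x122CD → wrap carry → 0x22CE
One's-complement sum = 0x22CE.
Checksum = ~0x22CE & 0xFFFF = 0xDD31.

DD31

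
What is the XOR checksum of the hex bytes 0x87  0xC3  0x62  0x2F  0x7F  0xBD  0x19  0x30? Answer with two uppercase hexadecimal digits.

XOR the bytes together:
  start with 0x87
  0x87 ⊕ 0xC3 = 0x44
  0x44 ⊕ 0x62 = 0x26
  0x26 ⊕ 0x2F = 0x09
  0x09 ⊕ 0x7F = 0x76
  0x76 ⊕ 0xBD = 0xCB
  0xCB ⊕ 0x19 = 0xD2
  0xD2 ⊕ 0x30 = 0xE2

E2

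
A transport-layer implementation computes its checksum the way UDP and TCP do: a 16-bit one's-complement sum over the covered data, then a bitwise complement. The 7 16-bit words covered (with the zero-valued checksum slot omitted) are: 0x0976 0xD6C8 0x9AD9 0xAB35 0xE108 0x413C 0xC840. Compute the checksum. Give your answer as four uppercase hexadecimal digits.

One's-complement addition (fold any carry out of bit 15 back into bit 0):
  0x0976 + 0xD6C8 = 0x0E03E
  0xE03E + 0x9AD9 = 0x17B17 → wrap carry → 0x7B18
  0x7B18 + 0xAB35 = 0x1264D → wrap carry → 0x264E
  0x264E + 0xE108 = 0x10756 → wrap carry → 0x0757
  0x0757 + 0x413C = 0x04893
  0x4893 + 0xC840 = 0x110D3 → wrap carry → 0x10D4
One's-complement sum = 0x10D4.
Checksum = ~0x10D4 & 0xFFFF = 0xEF2B.

EF2B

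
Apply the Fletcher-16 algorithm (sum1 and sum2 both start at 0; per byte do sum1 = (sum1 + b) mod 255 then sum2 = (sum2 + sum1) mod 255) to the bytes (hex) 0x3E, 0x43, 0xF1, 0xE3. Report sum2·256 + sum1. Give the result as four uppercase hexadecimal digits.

Running sums (mod 255):
  after byte 0 (0x3E): sum1=62, sum2=62
  after byte 1 (0x43): sum1=129, sum2=191
  after byte 2 (0xF1): sum1=115, sum2=51
  after byte 3 (0xE3): sum1=87, sum2=138
Checksum = sum2·256 + sum1 = 138·256 + 87 = 35415 = 0x8A57.

8A57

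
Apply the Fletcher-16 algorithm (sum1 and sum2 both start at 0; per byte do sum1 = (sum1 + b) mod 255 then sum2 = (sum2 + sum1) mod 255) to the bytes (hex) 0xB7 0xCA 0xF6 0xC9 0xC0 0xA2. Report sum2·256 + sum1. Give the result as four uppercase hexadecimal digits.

Running sums (mod 255):
  after byte 0 (0xB7): sum1=183, sum2=183
  after byte 1 (0xCA): sum1=130, sum2=58
  after byte 2 (0xF6): sum1=121, sum2=179
  after byte 3 (0xC9): sum1=67, sum2=246
  after byte 4 (0xC0): sum1=4, sum2=250
  after byte 5 (0xA2): sum1=166, sum2=161
Checksum = sum2·256 + sum1 = 161·256 + 166 = 41382 = 0xA1A6.

A1A6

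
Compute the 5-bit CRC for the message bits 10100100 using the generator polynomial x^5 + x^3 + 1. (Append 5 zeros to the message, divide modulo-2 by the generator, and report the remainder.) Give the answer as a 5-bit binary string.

00000

Append 5 zeros: 1010010000000. Divide by 101001 (XOR where the leading bit is 1):
  pos 0: 101001 XOR 101001 = 000000
Remainder (last 5 bits) = 00000. This is the CRC / FCS.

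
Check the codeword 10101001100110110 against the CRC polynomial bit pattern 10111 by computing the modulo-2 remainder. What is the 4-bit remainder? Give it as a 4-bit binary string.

Modulo-2 division of 10101001100110110 by 10111:
  pos 0: 10101 XOR 10111 = 00010
  pos 3: 10001 XOR 10111 = 00110
  pos 5: 11010 XOR 10111 = 01101
  pos 6: 11010 XOR 10111 = 01101
  pos 7: 11011 XOR 10111 = 01100
  pos 8: 11001 XOR 10111 = 01110
  pos 9: 11100 XOR 10111 = 01011
  pos 10: 10111 XOR 10111 = 00000
Remainder = 0010 (nonzero — an error is detected).

0010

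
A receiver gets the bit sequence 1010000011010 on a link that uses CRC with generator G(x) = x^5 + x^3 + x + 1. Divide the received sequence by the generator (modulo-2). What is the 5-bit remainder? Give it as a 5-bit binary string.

10011

Modulo-2 division of 1010000011010 by 101011:
  pos 0: 101000 XOR 101011 = 000011
  pos 4: 110011 XOR 101011 = 011000
  pos 5: 110000 XOR 101011 = 011011
  pos 6: 110111 XOR 101011 = 011100
  pos 7: 111000 XOR 101011 = 010011
Remainder = 10011 (nonzero — an error is detected).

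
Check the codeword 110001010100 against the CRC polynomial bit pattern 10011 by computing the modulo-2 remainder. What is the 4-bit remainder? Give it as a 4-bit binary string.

Modulo-2 division of 110001010100 by 10011:
  pos 0: 11000 XOR 10011 = 01011
  pos 1: 10111 XOR 10011 = 00100
  pos 3: 10001 XOR 10011 = 00010
  pos 6: 10010 XOR 10011 = 00001
Remainder = 0010 (nonzero — an error is detected).

0010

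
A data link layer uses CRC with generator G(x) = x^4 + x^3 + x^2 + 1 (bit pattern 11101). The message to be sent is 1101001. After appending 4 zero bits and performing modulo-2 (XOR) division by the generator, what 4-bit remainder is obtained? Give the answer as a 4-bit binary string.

0000

Append 4 zeros: 11010010000. Divide by 11101 (XOR where the leading bit is 1):
  pos 0: 11010 XOR 11101 = 00111
  pos 2: 11101 XOR 11101 = 00000
Remainder (last 4 bits) = 0000. This is the CRC / FCS.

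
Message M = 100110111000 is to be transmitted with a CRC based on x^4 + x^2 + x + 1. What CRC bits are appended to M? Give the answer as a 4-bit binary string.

1100

Append 4 zeros: 1001101110000000. Divide by 10111 (XOR where the leading bit is 1):
  pos 0: 10011 XOR 10111 = 00100
  pos 2: 10001 XOR 10111 = 00110
  pos 4: 11011 XOR 10111 = 01100
  pos 5: 11000 XOR 10111 = 01111
  pos 6: 11110 XOR 10111 = 01001
  pos 7: 10010 XOR 10111 = 00101
  pos 9: 10100 XOR 10111 = 00011
Remainder (last 4 bits) = 1100. This is the CRC / FCS.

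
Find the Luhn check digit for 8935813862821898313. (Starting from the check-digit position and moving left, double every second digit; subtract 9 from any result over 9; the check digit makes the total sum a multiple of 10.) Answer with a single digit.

Partial digits right→left: 3 1 3 8 9 8 1 2 8 2 6 8 3 1 8 5 3 9 8
Double every second digit counting from the check-digit position (so the 1st, 3rd, 5th, ... of the partial from the right).
  doubled (with −9 where >9): 6 6 9 2 7 3 6 7 6 7 → sum 59
  kept as-is: 1 8 8 2 2 8 1 5 9 → sum 44
Total = 59 + 44 = 103.
Check digit = (10 − (103 mod 10)) mod 10 = 7.

7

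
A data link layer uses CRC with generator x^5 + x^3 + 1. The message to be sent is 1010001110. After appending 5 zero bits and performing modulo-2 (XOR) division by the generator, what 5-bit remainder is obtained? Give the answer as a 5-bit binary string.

Append 5 zeros: 101000111000000. Divide by 101001 (XOR where the leading bit is 1):
  pos 0: 101000 XOR 101001 = 000001
  pos 5: 111100 XOR 101001 = 010101
  pos 6: 101010 XOR 101001 = 000011
Remainder (last 5 bits) = 11000. This is the CRC / FCS.

11000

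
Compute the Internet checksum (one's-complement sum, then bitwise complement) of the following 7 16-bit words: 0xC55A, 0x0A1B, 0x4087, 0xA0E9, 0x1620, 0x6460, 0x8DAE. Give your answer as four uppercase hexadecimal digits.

46EA

One's-complement addition (fold any carry out of bit 15 back into bit 0):
  0xC55A + 0x0A1B = 0x0CF75
  0xCF75 + 0x4087 = 0x10FFC → wrap carry → 0x0FFD
  0x0FFD + 0xA0E9 = 0x0B0E6
  0xB0E6 + 0x1620 = 0x0C706
  0xC706 + 0x6460 = 0x12B66 → wrap carry → 0x2B67
  0x2B67 + 0x8DAE = 0x0B915
One's-complement sum = 0xB915.
Checksum = ~0xB915 & 0xFFFF = 0x46EA.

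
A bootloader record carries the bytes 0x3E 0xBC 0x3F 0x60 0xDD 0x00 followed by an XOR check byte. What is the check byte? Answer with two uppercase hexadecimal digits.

XOR the bytes together:
  start with 0x3E
  0x3E ⊕ 0xBC = 0x82
  0x82 ⊕ 0x3F = 0xBD
  0xBD ⊕ 0x60 = 0xDD
  0xDD ⊕ 0xDD = 0x00
  0x00 ⊕ 0x00 = 0x00

00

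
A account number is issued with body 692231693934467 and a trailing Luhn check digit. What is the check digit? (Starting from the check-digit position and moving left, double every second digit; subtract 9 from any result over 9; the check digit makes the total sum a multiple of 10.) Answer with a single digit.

9

Partial digits right→left: 7 6 4 4 3 9 3 9 6 1 3 2 2 9 6
Double every second digit counting from the check-digit position (so the 1st, 3rd, 5th, ... of the partial from the right).
  doubled (with −9 where >9): 5 8 6 6 3 6 4 3 → sum 41
  kept as-is: 6 4 9 9 1 2 9 → sum 40
Total = 41 + 40 = 81.
Check digit = (10 − (81 mod 10)) mod 10 = 9.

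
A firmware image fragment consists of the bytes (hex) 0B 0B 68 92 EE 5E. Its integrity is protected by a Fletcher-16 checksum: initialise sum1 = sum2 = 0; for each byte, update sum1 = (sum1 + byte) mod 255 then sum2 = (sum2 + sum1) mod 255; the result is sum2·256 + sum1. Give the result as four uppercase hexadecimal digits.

Running sums (mod 255):
  after byte 0 (0B): sum1=11, sum2=11
  after byte 1 (0B): sum1=22, sum2=33
  after byte 2 (68): sum1=126, sum2=159
  after byte 3 (92): sum1=17, sum2=176
  after byte 4 (EE): sum1=0, sum2=176
  after byte 5 (5E): sum1=94, sum2=15
Checksum = sum2·256 + sum1 = 15·256 + 94 = 3934 = 0x0F5E.

0F5E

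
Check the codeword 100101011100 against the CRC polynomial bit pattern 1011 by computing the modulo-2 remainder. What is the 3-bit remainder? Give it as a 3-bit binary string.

000

Modulo-2 division of 100101011100 by 1011:
  pos 0: 1001 XOR 1011 = 0010
  pos 2: 1001 XOR 1011 = 0010
  pos 4: 1001 XOR 1011 = 0010
  pos 6: 1011 XOR 1011 = 0000
Remainder = 000 (zero — the frame passes the CRC check).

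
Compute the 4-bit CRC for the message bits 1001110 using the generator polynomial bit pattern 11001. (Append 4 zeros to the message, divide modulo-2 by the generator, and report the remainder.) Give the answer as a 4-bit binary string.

Append 4 zeros: 10011100000. Divide by 11001 (XOR where the leading bit is 1):
  pos 0: 10011 XOR 11001 = 01010
  pos 1: 10101 XOR 11001 = 01100
  pos 2: 11000 XOR 11001 = 00001
  pos 6: 10000 XOR 11001 = 01001
Remainder (last 4 bits) = 1001. This is the CRC / FCS.

1001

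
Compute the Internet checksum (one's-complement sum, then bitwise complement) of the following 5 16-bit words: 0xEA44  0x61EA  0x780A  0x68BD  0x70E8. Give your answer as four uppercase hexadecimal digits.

6220

One's-complement addition (fold any carry out of bit 15 back into bit 0):
  0xEA44 + 0x61EA = 0x14C2E → wrap carry → 0x4C2F
  0x4C2F + 0x780A = 0x0C439
  0xC439 + 0x68BD = 0x12CF6 → wrap carry → 0x2CF7
  0x2CF7 + 0x70E8 = 0x09DDF
One's-complement sum = 0x9DDF.
Checksum = ~0x9DDF & 0xFFFF = 0x6220.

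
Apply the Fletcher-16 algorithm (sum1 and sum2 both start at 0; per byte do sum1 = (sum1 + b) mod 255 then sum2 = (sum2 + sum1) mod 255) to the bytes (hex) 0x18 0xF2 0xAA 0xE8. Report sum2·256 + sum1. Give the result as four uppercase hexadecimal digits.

779E

Running sums (mod 255):
  after byte 0 (0x18): sum1=24, sum2=24
  after byte 1 (0xF2): sum1=11, sum2=35
  after byte 2 (0xAA): sum1=181, sum2=216
  after byte 3 (0xE8): sum1=158, sum2=119
Checksum = sum2·256 + sum1 = 119·256 + 158 = 30622 = 0x779E.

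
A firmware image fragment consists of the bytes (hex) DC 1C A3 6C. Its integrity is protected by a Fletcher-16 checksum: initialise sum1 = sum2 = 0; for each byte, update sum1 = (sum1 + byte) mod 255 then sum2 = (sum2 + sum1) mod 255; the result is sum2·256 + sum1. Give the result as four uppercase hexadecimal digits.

Running sums (mod 255):
  after byte 0 (DC): sum1=220, sum2=220
  after byte 1 (1C): sum1=248, sum2=213
  after byte 2 (A3): sum1=156, sum2=114
  after byte 3 (6C): sum1=9, sum2=123
Checksum = sum2·256 + sum1 = 123·256 + 9 = 31497 = 0x7B09.

7B09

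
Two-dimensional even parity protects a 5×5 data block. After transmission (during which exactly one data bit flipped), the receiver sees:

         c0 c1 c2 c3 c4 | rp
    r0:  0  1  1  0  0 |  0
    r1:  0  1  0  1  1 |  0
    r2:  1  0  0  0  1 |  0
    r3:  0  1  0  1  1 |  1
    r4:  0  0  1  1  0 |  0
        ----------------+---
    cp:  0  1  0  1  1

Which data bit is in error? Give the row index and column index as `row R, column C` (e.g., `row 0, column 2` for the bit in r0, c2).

row 1, column 0

Recompute each row's even parity and compare to rp:
  r0: data parity 0, sent rp 0 → ok
  r1: data parity 1, sent rp 0 → mismatch
  r2: data parity 0, sent rp 0 → ok
  r3: data parity 1, sent rp 1 → ok
  r4: data parity 0, sent rp 0 → ok
Recompute each column's even parity and compare to cp:
  c0: data parity 1, sent cp 0 → mismatch
  c1: data parity 1, sent cp 1 → ok
  c2: data parity 0, sent cp 0 → ok
  c3: data parity 1, sent cp 1 → ok
  c4: data parity 1, sent cp 1 → ok
Exactly one row (r1) and one column (c0) fail → the flipped bit is at their intersection.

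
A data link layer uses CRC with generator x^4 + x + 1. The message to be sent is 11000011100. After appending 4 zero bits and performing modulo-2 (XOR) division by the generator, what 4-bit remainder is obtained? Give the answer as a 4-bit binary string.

Append 4 zeros: 110000111000000. Divide by 10011 (XOR where the leading bit is 1):
  pos 0: 11000 XOR 10011 = 01011
  pos 1: 10110 XOR 10011 = 00101
  pos 3: 10111 XOR 10011 = 00100
  pos 5: 10010 XOR 10011 = 00001
  pos 9: 10000 XOR 10011 = 00011
Remainder (last 4 bits) = 0110. This is the CRC / FCS.

0110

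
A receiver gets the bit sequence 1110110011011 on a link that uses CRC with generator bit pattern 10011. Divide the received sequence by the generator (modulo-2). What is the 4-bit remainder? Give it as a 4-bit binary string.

Modulo-2 division of 1110110011011 by 10011:
  pos 0: 11101 XOR 10011 = 01110
  pos 1: 11101 XOR 10011 = 01110
  pos 2: 11100 XOR 10011 = 01111
  pos 3: 11110 XOR 10011 = 01101
  pos 4: 11011 XOR 10011 = 01000
  pos 5: 10001 XOR 10011 = 00010
  pos 8: 10011 XOR 10011 = 00000
Remainder = 0000 (zero — the frame passes the CRC check).

0000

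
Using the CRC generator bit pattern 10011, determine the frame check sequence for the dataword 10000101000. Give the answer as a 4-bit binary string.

Append 4 zeros: 100001010000000. Divide by 10011 (XOR where the leading bit is 1):
  pos 0: 10000 XOR 10011 = 00011
  pos 3: 11101 XOR 10011 = 01110
  pos 4: 11100 XOR 10011 = 01111
  pos 5: 11110 XOR 10011 = 01101
  pos 6: 11010 XOR 10011 = 01001
  pos 7: 10010 XOR 10011 = 00001
Remainder (last 4 bits) = 1000. This is the CRC / FCS.

1000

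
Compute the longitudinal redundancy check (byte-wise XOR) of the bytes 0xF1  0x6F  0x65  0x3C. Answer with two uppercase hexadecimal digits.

C7

XOR the bytes together:
  start with 0xF1
  0xF1 ⊕ 0x6F = 0x9E
  0x9E ⊕ 0x65 = 0xFB
  0xFB ⊕ 0x3C = 0xC7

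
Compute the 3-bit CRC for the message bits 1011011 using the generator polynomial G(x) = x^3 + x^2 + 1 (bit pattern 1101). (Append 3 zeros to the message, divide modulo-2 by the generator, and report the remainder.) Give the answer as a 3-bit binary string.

Append 3 zeros: 1011011000. Divide by 1101 (XOR where the leading bit is 1):
  pos 0: 1011 XOR 1101 = 0110
  pos 1: 1100 XOR 1101 = 0001
  pos 4: 1110 XOR 1101 = 0011
  pos 6: 1100 XOR 1101 = 0001
Remainder (last 3 bits) = 001. This is the CRC / FCS.

001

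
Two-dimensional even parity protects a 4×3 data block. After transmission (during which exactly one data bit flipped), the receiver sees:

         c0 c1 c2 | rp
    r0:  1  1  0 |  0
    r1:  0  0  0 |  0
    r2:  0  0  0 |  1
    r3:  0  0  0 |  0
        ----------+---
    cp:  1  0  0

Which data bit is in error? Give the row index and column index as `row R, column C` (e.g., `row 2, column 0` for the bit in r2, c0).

Recompute each row's even parity and compare to rp:
  r0: data parity 0, sent rp 0 → ok
  r1: data parity 0, sent rp 0 → ok
  r2: data parity 0, sent rp 1 → mismatch
  r3: data parity 0, sent rp 0 → ok
Recompute each column's even parity and compare to cp:
  c0: data parity 1, sent cp 1 → ok
  c1: data parity 1, sent cp 0 → mismatch
  c2: data parity 0, sent cp 0 → ok
Exactly one row (r2) and one column (c1) fail → the flipped bit is at their intersection.

row 2, column 1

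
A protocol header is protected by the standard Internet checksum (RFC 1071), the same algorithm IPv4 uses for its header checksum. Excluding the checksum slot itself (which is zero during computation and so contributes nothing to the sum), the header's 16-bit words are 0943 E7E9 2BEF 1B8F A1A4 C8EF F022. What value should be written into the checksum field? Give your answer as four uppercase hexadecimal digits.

6C9D

One's-complement addition (fold any carry out of bit 15 back into bit 0):
  0x0943 + 0xE7E9 = 0x0F12C
  0xF12C + 0x2BEF = 0x11D1B → wrap carry → 0x1D1C
  0x1D1C + 0x1B8F = 0x038AB
  0x38AB + 0xA1A4 = 0x0DA4F
  0xDA4F + 0xC8EF = 0x1A33E → wrap carry → 0xA33F
  0xA33F + 0xF022 = 0x19361 → wrap carry → 0x9362
One's-complement sum = 0x9362.
Checksum = ~0x9362 & 0xFFFF = 0x6C9D.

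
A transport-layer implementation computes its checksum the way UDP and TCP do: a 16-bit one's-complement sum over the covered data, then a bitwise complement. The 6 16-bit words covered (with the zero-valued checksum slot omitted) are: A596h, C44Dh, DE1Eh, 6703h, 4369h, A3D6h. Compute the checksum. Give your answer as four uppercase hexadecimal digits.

69B9

One's-complement addition (fold any carry out of bit 15 back into bit 0):
  0xA596 + 0xC44D = 0x169E3 → wrap carry → 0x69E4
  0x69E4 + 0xDE1E = 0x14802 → wrap carry → 0x4803
  0x4803 + 0x6703 = 0x0AF06
  0xAF06 + 0x4369 = 0x0F26F
  0xF26F + 0xA3D6 = 0x19645 → wrap carry → 0x9646
One's-complement sum = 0x9646.
Checksum = ~0x9646 & 0xFFFF = 0x69B9.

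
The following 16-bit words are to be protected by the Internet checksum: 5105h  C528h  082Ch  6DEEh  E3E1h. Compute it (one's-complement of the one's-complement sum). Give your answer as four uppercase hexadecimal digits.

8FD5

One's-complement addition (fold any carry out of bit 15 back into bit 0):
  0x5105 + 0xC528 = 0x1162D → wrap carry → 0x162E
  0x162E + 0x082C = 0x01E5A
  0x1E5A + 0x6DEE = 0x08C48
  0x8C48 + 0xE3E1 = 0x17029 → wrap carry → 0x702A
One's-complement sum = 0x702A.
Checksum = ~0x702A & 0xFFFF = 0x8FD5.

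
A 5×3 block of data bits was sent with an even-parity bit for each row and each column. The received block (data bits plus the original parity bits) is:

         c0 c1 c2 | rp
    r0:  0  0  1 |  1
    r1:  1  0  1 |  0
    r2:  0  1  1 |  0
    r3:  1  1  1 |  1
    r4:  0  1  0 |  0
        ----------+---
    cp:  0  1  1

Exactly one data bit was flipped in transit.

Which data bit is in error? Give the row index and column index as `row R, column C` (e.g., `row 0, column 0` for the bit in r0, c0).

row 4, column 2

Recompute each row's even parity and compare to rp:
  r0: data parity 1, sent rp 1 → ok
  r1: data parity 0, sent rp 0 → ok
  r2: data parity 0, sent rp 0 → ok
  r3: data parity 1, sent rp 1 → ok
  r4: data parity 1, sent rp 0 → mismatch
Recompute each column's even parity and compare to cp:
  c0: data parity 0, sent cp 0 → ok
  c1: data parity 1, sent cp 1 → ok
  c2: data parity 0, sent cp 1 → mismatch
Exactly one row (r4) and one column (c2) fail → the flipped bit is at their intersection.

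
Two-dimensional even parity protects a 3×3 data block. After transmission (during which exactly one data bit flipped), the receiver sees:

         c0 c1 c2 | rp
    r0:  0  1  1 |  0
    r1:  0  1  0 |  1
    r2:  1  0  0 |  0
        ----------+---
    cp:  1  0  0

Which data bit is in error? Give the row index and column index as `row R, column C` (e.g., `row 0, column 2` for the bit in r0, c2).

row 2, column 2

Recompute each row's even parity and compare to rp:
  r0: data parity 0, sent rp 0 → ok
  r1: data parity 1, sent rp 1 → ok
  r2: data parity 1, sent rp 0 → mismatch
Recompute each column's even parity and compare to cp:
  c0: data parity 1, sent cp 1 → ok
  c1: data parity 0, sent cp 0 → ok
  c2: data parity 1, sent cp 0 → mismatch
Exactly one row (r2) and one column (c2) fail → the flipped bit is at their intersection.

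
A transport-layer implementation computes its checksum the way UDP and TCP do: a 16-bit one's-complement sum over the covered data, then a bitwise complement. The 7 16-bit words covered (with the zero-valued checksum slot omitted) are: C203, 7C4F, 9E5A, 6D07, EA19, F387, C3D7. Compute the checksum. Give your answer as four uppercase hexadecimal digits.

One's-complement addition (fold any carry out of bit 15 back into bit 0):
  0xC203 + 0x7C4F = 0x13E52 → wrap carry → 0x3E53
  0x3E53 + 0x9E5A = 0x0DCAD
  0xDCAD + 0x6D07 = 0x149B4 → wrap carry → 0x49B5
  0x49B5 + 0xEA19 = 0x133CE → wrap carry → 0x33CF
  0x33CF + 0xF387 = 0x12756 → wrap carry → 0x2757
  0x2757 + 0xC3D7 = 0x0EB2E
One's-complement sum = 0xEB2E.
Checksum = ~0xEB2E & 0xFFFF = 0x14D1.

14D1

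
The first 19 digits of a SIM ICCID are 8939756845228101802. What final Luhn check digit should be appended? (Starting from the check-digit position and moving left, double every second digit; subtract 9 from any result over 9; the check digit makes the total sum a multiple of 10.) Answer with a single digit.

9

Partial digits right→left: 2 0 8 1 0 1 8 2 2 5 4 8 6 5 7 9 3 9 8
Double every second digit counting from the check-digit position (so the 1st, 3rd, 5th, ... of the partial from the right).
  doubled (with −9 where >9): 4 7 0 7 4 8 3 5 6 7 → sum 51
  kept as-is: 0 1 1 2 5 8 5 9 9 → sum 40
Total = 51 + 40 = 91.
Check digit = (10 − (91 mod 10)) mod 10 = 9.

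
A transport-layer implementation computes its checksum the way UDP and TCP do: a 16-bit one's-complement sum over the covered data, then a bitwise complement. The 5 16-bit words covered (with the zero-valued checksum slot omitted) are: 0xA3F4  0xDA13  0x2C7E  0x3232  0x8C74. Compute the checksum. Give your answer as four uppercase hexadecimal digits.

96D2

One's-complement addition (fold any carry out of bit 15 back into bit 0):
  0xA3F4 + 0xDA13 = 0x17E07 → wrap carry → 0x7E08
  0x7E08 + 0x2C7E = 0x0AA86
  0xAA86 + 0x3232 = 0x0DCB8
  0xDCB8 + 0x8C74 = 0x1692C → wrap carry → 0x692D
One's-complement sum = 0x692D.
Checksum = ~0x692D & 0xFFFF = 0x96D2.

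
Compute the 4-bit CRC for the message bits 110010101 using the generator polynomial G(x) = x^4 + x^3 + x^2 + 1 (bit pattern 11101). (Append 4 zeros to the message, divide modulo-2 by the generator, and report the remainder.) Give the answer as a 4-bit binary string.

Append 4 zeros: 1100101010000. Divide by 11101 (XOR where the leading bit is 1):
  pos 0: 11001 XOR 11101 = 00100
  pos 2: 10001 XOR 11101 = 01100
  pos 3: 11000 XOR 11101 = 00101
  pos 5: 10110 XOR 11101 = 01011
  pos 6: 10110 XOR 11101 = 01011
  pos 7: 10110 XOR 11101 = 01011
  pos 8: 10110 XOR 11101 = 01011
Remainder (last 4 bits) = 1011. This is the CRC / FCS.

1011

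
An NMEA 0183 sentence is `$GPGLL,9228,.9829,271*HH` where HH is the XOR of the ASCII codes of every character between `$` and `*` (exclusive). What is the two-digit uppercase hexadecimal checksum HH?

XOR the ASCII codes of the payload characters:
  'G' = 0x47 → acc = 0x47
  'P' = 0x50 → acc = 0x17
  'G' = 0x47 → acc = 0x50
  'L' = 0x4C → acc = 0x1C
  'L' = 0x4C → acc = 0x50
  ',' = 0x2C → acc = 0x7C
  '9' = 0x39 → acc = 0x45
  '2' = 0x32 → acc = 0x77
  '2' = 0x32 → acc = 0x45
  '8' = 0x38 → acc = 0x7D
  ',' = 0x2C → acc = 0x51
  '.' = 0x2E → acc = 0x7F
  '9' = 0x39 → acc = 0x46
  '8' = 0x38 → acc = 0x7E
  '2' = 0x32 → acc = 0x4C
  '9' = 0x39 → acc = 0x75
  ',' = 0x2C → acc = 0x59
  '2' = 0x32 → acc = 0x6B
  '7' = 0x37 → acc = 0x5C
  '1' = 0x31 → acc = 0x6D
Checksum = 0x6D.

6D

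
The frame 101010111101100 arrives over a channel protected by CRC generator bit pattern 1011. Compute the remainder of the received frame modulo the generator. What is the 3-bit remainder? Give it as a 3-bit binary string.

011

Modulo-2 division of 101010111101100 by 1011:
  pos 0: 1010 XOR 1011 = 0001
  pos 3: 1101 XOR 1011 = 0110
  pos 4: 1101 XOR 1011 = 0110
  pos 5: 1101 XOR 1011 = 0110
  pos 6: 1101 XOR 1011 = 0110
  pos 7: 1100 XOR 1011 = 0111
  pos 8: 1111 XOR 1011 = 0100
  pos 9: 1001 XOR 1011 = 0010
  pos 11: 1000 XOR 1011 = 0011
Remainder = 011 (nonzero — an error is detected).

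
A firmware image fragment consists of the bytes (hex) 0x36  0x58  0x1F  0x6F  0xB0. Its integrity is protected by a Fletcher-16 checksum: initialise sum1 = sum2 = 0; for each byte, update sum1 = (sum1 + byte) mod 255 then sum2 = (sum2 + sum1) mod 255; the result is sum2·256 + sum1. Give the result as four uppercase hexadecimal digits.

Running sums (mod 255):
  after byte 0 (0x36): sum1=54, sum2=54
  after byte 1 (0x58): sum1=142, sum2=196
  after byte 2 (0x1F): sum1=173, sum2=114
  after byte 3 (0x6F): sum1=29, sum2=143
  after byte 4 (0xB0): sum1=205, sum2=93
Checksum = sum2·256 + sum1 = 93·256 + 205 = 24013 = 0x5DCD.

5DCD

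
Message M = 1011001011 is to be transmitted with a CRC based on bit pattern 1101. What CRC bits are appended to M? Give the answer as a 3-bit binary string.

Append 3 zeros: 1011001011000. Divide by 1101 (XOR where the leading bit is 1):
  pos 0: 1011 XOR 1101 = 0110
  pos 1: 1100 XOR 1101 = 0001
  pos 4: 1010 XOR 1101 = 0111
  pos 5: 1111 XOR 1101 = 0010
  pos 7: 1010 XOR 1101 = 0111
  pos 8: 1110 XOR 1101 = 0011
Remainder (last 3 bits) = 110. This is the CRC / FCS.

110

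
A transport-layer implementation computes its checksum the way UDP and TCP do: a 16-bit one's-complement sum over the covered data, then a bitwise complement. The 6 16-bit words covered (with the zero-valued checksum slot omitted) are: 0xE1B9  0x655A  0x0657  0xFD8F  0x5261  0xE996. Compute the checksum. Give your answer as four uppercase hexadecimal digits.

One's-complement addition (fold any carry out of bit 15 back into bit 0):
  0xE1B9 + 0x655A = 0x14713 → wrap carry → 0x4714
  0x4714 + 0x0657 = 0x04D6B
  0x4D6B + 0xFD8F = 0x14AFA → wrap carry → 0x4AFB
  0x4AFB + 0x5261 = 0x09D5C
  0x9D5C + 0xE996 = 0x186F2 → wrap carry → 0x86F3
One's-complement sum = 0x86F3.
Checksum = ~0x86F3 & 0xFFFF = 0x790C.

790C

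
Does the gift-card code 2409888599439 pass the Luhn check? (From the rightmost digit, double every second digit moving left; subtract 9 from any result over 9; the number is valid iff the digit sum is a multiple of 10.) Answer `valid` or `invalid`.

valid

From the right, keep odd positions and double even positions (subtract 9 from any doubled value over 9):
  doubled (positions 2,4,...): 6 9 1 7 9 8 → sum 40
  kept (positions 1,3,...): 9 4 9 8 8 0 2 → sum 40
Total = 80.
80 mod 10 = 0, so the number is valid.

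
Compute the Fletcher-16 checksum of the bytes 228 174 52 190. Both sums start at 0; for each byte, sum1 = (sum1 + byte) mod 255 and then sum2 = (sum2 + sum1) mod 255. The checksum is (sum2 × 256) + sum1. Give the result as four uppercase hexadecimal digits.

Running sums (mod 255):
  after byte 0 (228): sum1=228, sum2=228
  after byte 1 (174): sum1=147, sum2=120
  after byte 2 (52): sum1=199, sum2=64
  after byte 3 (190): sum1=134, sum2=198
Checksum = sum2·256 + sum1 = 198·256 + 134 = 50822 = 0xC686.

C686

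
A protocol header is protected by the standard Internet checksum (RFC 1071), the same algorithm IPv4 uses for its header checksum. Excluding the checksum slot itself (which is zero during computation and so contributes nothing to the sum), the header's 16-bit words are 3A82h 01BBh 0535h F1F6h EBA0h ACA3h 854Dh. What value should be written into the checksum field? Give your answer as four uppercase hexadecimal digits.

AF04

One's-complement addition (fold any carry out of bit 15 back into bit 0):
  0x3A82 + 0x01BB = 0x03C3D
  0x3C3D + 0x0535 = 0x04172
  0x4172 + 0xF1F6 = 0x13368 → wrap carry → 0x3369
  0x3369 + 0xEBA0 = 0x11F09 → wrap carry → 0x1F0A
  0x1F0A + 0xACA3 = 0x0CBAD
  0xCBAD + 0x854D = 0x150FA → wrap carry → 0x50FB
One's-complement sum = 0x50FB.
Checksum = ~0x50FB & 0xFFFF = 0xAF04.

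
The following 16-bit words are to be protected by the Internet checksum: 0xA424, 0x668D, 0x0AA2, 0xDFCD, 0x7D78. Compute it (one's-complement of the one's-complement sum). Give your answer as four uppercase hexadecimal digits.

8D65

One's-complement addition (fold any carry out of bit 15 back into bit 0):
  0xA424 + 0x668D = 0x10AB1 → wrap carry → 0x0AB2
  0x0AB2 + 0x0AA2 = 0x01554
  0x1554 + 0xDFCD = 0x0F521
  0xF521 + 0x7D78 = 0x17299 → wrap carry → 0x729A
One's-complement sum = 0x729A.
Checksum = ~0x729A & 0xFFFF = 0x8D65.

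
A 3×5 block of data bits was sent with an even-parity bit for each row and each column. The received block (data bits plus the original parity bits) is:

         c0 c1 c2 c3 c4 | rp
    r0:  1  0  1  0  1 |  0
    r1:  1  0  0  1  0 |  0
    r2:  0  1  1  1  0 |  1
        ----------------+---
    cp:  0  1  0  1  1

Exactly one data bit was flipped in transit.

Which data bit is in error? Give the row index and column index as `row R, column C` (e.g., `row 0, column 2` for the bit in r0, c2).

Recompute each row's even parity and compare to rp:
  r0: data parity 1, sent rp 0 → mismatch
  r1: data parity 0, sent rp 0 → ok
  r2: data parity 1, sent rp 1 → ok
Recompute each column's even parity and compare to cp:
  c0: data parity 0, sent cp 0 → ok
  c1: data parity 1, sent cp 1 → ok
  c2: data parity 0, sent cp 0 → ok
  c3: data parity 0, sent cp 1 → mismatch
  c4: data parity 1, sent cp 1 → ok
Exactly one row (r0) and one column (c3) fail → the flipped bit is at their intersection.

row 0, column 3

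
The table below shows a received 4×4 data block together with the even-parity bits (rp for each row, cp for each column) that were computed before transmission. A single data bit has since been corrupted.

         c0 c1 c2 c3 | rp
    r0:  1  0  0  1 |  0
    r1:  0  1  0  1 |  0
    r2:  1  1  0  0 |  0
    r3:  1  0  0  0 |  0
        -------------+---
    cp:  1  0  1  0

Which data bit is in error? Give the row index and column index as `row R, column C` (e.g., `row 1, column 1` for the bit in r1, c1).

Recompute each row's even parity and compare to rp:
  r0: data parity 0, sent rp 0 → ok
  r1: data parity 0, sent rp 0 → ok
  r2: data parity 0, sent rp 0 → ok
  r3: data parity 1, sent rp 0 → mismatch
Recompute each column's even parity and compare to cp:
  c0: data parity 1, sent cp 1 → ok
  c1: data parity 0, sent cp 0 → ok
  c2: data parity 0, sent cp 1 → mismatch
  c3: data parity 0, sent cp 0 → ok
Exactly one row (r3) and one column (c2) fail → the flipped bit is at their intersection.

row 3, column 2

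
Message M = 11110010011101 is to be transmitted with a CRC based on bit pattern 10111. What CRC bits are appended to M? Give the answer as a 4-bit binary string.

Append 4 zeros: 111100100111010000. Divide by 10111 (XOR where the leading bit is 1):
  pos 0: 11110 XOR 10111 = 01001
  pos 1: 10010 XOR 10111 = 00101
  pos 3: 10110 XOR 10111 = 00001
  pos 7: 10111 XOR 10111 = 00000
  pos 13: 10000 XOR 10111 = 00111
Remainder (last 4 bits) = 0111. This is the CRC / FCS.

0111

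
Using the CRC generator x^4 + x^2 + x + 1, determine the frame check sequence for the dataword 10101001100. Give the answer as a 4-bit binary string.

Append 4 zeros: 101010011000000. Divide by 10111 (XOR where the leading bit is 1):
  pos 0: 10101 XOR 10111 = 00010
  pos 3: 10001 XOR 10111 = 00110
  pos 5: 11010 XOR 10111 = 01101
  pos 6: 11010 XOR 10111 = 01101
  pos 7: 11010 XOR 10111 = 01101
  pos 8: 11010 XOR 10111 = 01101
  pos 9: 11010 XOR 10111 = 01101
  pos 10: 11010 XOR 10111 = 01101
Remainder (last 4 bits) = 1101. This is the CRC / FCS.

1101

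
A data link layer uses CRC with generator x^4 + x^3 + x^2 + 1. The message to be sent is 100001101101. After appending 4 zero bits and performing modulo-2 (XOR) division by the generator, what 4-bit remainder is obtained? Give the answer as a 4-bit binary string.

1100

Append 4 zeros: 1000011011010000. Divide by 11101 (XOR where the leading bit is 1):
  pos 0: 10000 XOR 11101 = 01101
  pos 1: 11011 XOR 11101 = 00110
  pos 3: 11010 XOR 11101 = 00111
  pos 5: 11111 XOR 11101 = 00010
  pos 8: 10010 XOR 11101 = 01111
  pos 9: 11110 XOR 11101 = 00011
Remainder (last 4 bits) = 1100. This is the CRC / FCS.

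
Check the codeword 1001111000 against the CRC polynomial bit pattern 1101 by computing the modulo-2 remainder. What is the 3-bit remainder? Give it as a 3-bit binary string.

011

Modulo-2 division of 1001111000 by 1101:
  pos 0: 1001 XOR 1101 = 0100
  pos 1: 1001 XOR 1101 = 0100
  pos 2: 1001 XOR 1101 = 0100
  pos 3: 1001 XOR 1101 = 0100
  pos 4: 1000 XOR 1101 = 0101
  pos 5: 1010 XOR 1101 = 0111
  pos 6: 1110 XOR 1101 = 0011
Remainder = 011 (nonzero — an error is detected).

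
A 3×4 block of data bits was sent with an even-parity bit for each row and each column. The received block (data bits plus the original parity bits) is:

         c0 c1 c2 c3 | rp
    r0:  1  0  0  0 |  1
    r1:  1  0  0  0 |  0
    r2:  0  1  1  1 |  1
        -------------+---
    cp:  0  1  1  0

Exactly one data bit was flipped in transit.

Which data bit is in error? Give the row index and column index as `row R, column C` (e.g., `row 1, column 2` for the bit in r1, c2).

Recompute each row's even parity and compare to rp:
  r0: data parity 1, sent rp 1 → ok
  r1: data parity 1, sent rp 0 → mismatch
  r2: data parity 1, sent rp 1 → ok
Recompute each column's even parity and compare to cp:
  c0: data parity 0, sent cp 0 → ok
  c1: data parity 1, sent cp 1 → ok
  c2: data parity 1, sent cp 1 → ok
  c3: data parity 1, sent cp 0 → mismatch
Exactly one row (r1) and one column (c3) fail → the flipped bit is at their intersection.

row 1, column 3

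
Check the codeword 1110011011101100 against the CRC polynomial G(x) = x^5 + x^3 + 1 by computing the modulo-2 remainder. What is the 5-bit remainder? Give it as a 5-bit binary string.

Modulo-2 division of 1110011011101100 by 101001:
  pos 0: 111001 XOR 101001 = 010000
  pos 1: 100001 XOR 101001 = 001000
  pos 3: 100001 XOR 101001 = 001000
  pos 5: 100011 XOR 101001 = 001010
  pos 7: 101001 XOR 101001 = 000000
Remainder = 00100 (nonzero — an error is detected).

00100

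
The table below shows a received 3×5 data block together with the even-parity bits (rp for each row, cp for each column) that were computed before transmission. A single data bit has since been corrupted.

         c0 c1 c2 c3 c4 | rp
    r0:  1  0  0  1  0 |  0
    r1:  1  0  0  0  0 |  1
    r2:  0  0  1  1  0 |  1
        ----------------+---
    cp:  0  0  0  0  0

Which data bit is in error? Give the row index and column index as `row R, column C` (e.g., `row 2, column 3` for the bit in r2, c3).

row 2, column 2

Recompute each row's even parity and compare to rp:
  r0: data parity 0, sent rp 0 → ok
  r1: data parity 1, sent rp 1 → ok
  r2: data parity 0, sent rp 1 → mismatch
Recompute each column's even parity and compare to cp:
  c0: data parity 0, sent cp 0 → ok
  c1: data parity 0, sent cp 0 → ok
  c2: data parity 1, sent cp 0 → mismatch
  c3: data parity 0, sent cp 0 → ok
  c4: data parity 0, sent cp 0 → ok
Exactly one row (r2) and one column (c2) fail → the flipped bit is at their intersection.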